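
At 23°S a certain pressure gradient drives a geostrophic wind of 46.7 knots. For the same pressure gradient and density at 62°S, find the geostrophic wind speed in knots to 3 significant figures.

20.7 knots

With the same pressure gradient and density, V_g ∝ 1/f ∝ 1/sin φ.
V₂ = V₁ · sin φ₁ / sin φ₂ = 46.7 × sin 23° / sin 62°
V₂ = 46.7 × 0.3907/0.8829 = 20.7 knots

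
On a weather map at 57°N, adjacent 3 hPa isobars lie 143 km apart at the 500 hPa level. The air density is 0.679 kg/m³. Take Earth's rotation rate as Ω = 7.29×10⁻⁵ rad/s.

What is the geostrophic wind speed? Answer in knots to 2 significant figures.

49 knots

Coriolis parameter at 57°N:
f = 2Ω sin φ = 2 × 7.29×10⁻⁵ × sin 57° = 1.22×10⁻⁴ s⁻¹
Pressure gradient: |∂P/∂n| = 300 Pa / 143000 m = 2.10×10⁻³ Pa/m
Geostrophic balance (pressure-gradient force = Coriolis force):
V_g = (1/(fρ)) |∂P/∂n| = 2.10×10⁻³ / (1.22×10⁻⁴ × 0.679) = 25.3 m/s
Converting: 25.3 m/s × 1.944 = 49 knots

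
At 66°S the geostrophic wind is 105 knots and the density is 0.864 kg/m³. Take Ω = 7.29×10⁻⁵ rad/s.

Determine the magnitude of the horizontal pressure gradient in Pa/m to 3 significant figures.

6.22×10⁻³ Pa/m

Coriolis parameter at 66°S:
f = 2Ω sin φ = 2 × 7.29×10⁻⁵ × sin 66° = 1.33×10⁻⁴ s⁻¹
Wind speed in SI: 105 knots = 54.0 m/s
Geostrophic balance rearranged: |∂P/∂n| = f ρ V_g
|∂P/∂n| = 1.33×10⁻⁴ × 0.864 × 54.0 = 6.22×10⁻³ Pa/m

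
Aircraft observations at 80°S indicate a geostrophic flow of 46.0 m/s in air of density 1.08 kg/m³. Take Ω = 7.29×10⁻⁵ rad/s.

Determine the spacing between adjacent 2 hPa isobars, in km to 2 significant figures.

Coriolis parameter at 80°S:
f = 2Ω sin φ = 2 × 7.29×10⁻⁵ × sin 80° = 1.44×10⁻⁴ s⁻¹
Geostrophic balance rearranged: |∂P/∂n| = f ρ V_g
|∂P/∂n| = 1.44×10⁻⁴ × 1.08 × 46.0 = 7.13×10⁻³ Pa/m
Isobar spacing: Δn = ΔP/|∂P/∂n| = 200 Pa / 7.13×10⁻³ Pa/m = 28038 m ≈ 28 km

28 km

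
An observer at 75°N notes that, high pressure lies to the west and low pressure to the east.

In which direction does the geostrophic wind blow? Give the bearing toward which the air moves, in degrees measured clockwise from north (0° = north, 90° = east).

180°

The pressure-gradient force points toward the east (bearing 090°).
Geostrophic balance: in the Northern Hemisphere the Coriolis force deflects motion to the right, so the geostrophic wind blows 90° to the right of the pressure-gradient force (low pressure on the left).
Rotating 090° by 90° clockwise gives 180° — the wind blows toward the south.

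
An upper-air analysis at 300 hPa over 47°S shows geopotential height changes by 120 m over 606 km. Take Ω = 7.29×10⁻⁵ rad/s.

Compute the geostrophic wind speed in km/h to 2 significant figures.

66 km/h

Coriolis parameter at 47°S:
f = 2Ω sin φ = 2 × 7.29×10⁻⁵ × sin 47° = 1.07×10⁻⁴ s⁻¹
Height gradient: |∂Z/∂n| = 120 m / 606000 m = 1.98×10⁻⁴
On a pressure surface, geostrophic balance gives V_g = (g/f)|∂Z/∂n|:
V_g = 9.81 × 1.98×10⁻⁴ / 1.07×10⁻⁴ = 18.2 m/s
Converting: 18.2 m/s × 3.6 = 66 km/h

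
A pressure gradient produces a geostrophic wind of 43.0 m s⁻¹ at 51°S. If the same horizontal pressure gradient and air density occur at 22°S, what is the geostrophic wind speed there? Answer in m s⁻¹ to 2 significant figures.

89 m s⁻¹

With the same pressure gradient and density, V_g ∝ 1/f ∝ 1/sin φ.
V₂ = V₁ · sin φ₁ / sin φ₂ = 43.0 × sin 51° / sin 22°
V₂ = 43.0 × 0.7771/0.3746 = 89 m s⁻¹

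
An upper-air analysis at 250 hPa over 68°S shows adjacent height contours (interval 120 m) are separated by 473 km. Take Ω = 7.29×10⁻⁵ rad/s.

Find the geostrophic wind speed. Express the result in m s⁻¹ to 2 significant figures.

18 m s⁻¹

Coriolis parameter at 68°S:
f = 2Ω sin φ = 2 × 7.29×10⁻⁵ × sin 68° = 1.35×10⁻⁴ s⁻¹
Height gradient: |∂Z/∂n| = 120 m / 473000 m = 2.54×10⁻⁴
On a pressure surface, geostrophic balance gives V_g = (g/f)|∂Z/∂n|:
V_g = 9.81 × 2.54×10⁻⁴ / 1.35×10⁻⁴ = 18.4 m/s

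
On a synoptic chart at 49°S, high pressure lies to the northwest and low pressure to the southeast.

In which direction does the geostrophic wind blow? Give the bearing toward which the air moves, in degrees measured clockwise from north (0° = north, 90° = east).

The pressure-gradient force points toward the southeast (bearing 135°).
Geostrophic balance: in the Southern Hemisphere the Coriolis force deflects motion to the left, so the geostrophic wind blows 90° to the left of the pressure-gradient force (low pressure on the right).
Rotating 135° by 90° counterclockwise gives 045° — the wind blows toward the northeast.

045°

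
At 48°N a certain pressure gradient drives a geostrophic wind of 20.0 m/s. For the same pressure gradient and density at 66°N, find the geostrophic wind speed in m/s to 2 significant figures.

With the same pressure gradient and density, V_g ∝ 1/f ∝ 1/sin φ.
V₂ = V₁ · sin φ₁ / sin φ₂ = 20.0 × sin 48° / sin 66°
V₂ = 20.0 × 0.7431/0.9135 = 16 m/s

16 m/s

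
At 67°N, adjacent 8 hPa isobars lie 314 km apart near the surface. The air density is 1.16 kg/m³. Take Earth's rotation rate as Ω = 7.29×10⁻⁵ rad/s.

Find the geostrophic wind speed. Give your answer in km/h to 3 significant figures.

Coriolis parameter at 67°N:
f = 2Ω sin φ = 2 × 7.29×10⁻⁵ × sin 67° = 1.34×10⁻⁴ s⁻¹
Pressure gradient: |∂P/∂n| = 800 Pa / 314000 m = 2.55×10⁻³ Pa/m
Geostrophic balance (pressure-gradient force = Coriolis force):
V_g = (1/(fρ)) |∂P/∂n| = 2.55×10⁻³ / (1.34×10⁻⁴ × 1.16) = 16.4 m/s
Converting: 16.4 m/s × 3.6 = 58.9 km/h

58.9 km/h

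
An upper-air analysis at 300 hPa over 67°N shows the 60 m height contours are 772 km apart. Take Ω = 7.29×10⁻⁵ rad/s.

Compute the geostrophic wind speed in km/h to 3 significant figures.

Coriolis parameter at 67°N:
f = 2Ω sin φ = 2 × 7.29×10⁻⁵ × sin 67° = 1.34×10⁻⁴ s⁻¹
Height gradient: |∂Z/∂n| = 60 m / 772000 m = 7.77×10⁻⁵
On a pressure surface, geostrophic balance gives V_g = (g/f)|∂Z/∂n|:
V_g = 9.81 × 7.77×10⁻⁵ / 1.34×10⁻⁴ = 5.68 m/s
Converting: 5.68 m/s × 3.6 = 20.5 km/h

20.5 km/h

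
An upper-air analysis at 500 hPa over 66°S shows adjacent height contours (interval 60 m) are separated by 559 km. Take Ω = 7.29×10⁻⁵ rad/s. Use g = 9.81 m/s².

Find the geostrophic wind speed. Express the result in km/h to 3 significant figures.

Coriolis parameter at 66°S:
f = 2Ω sin φ = 2 × 7.29×10⁻⁵ × sin 66° = 1.33×10⁻⁴ s⁻¹
Height gradient: |∂Z/∂n| = 60 m / 559000 m = 1.07×10⁻⁴
On a pressure surface, geostrophic balance gives V_g = (g/f)|∂Z/∂n|:
V_g = 9.81 × 1.07×10⁻⁴ / 1.33×10⁻⁴ = 7.91 m/s
Converting: 7.91 m/s × 3.6 = 28.5 km/h

28.5 km/h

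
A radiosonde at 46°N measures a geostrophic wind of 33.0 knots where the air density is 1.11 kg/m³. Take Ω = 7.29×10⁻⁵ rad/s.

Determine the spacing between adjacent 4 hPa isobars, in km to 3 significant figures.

202 km

Coriolis parameter at 46°N:
f = 2Ω sin φ = 2 × 7.29×10⁻⁵ × sin 46° = 1.05×10⁻⁴ s⁻¹
Wind speed in SI: 33.0 knots = 17.0 m/s
Geostrophic balance rearranged: |∂P/∂n| = f ρ V_g
|∂P/∂n| = 1.05×10⁻⁴ × 1.11 × 17.0 = 1.98×10⁻³ Pa/m
Isobar spacing: Δn = ΔP/|∂P/∂n| = 400 Pa / 1.98×10⁻³ Pa/m = 202392 m ≈ 202 km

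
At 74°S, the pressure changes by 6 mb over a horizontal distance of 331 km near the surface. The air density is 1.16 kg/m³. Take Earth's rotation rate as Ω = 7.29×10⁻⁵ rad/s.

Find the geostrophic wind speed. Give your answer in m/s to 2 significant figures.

11 m/s

Coriolis parameter at 74°S:
f = 2Ω sin φ = 2 × 7.29×10⁻⁵ × sin 74° = 1.40×10⁻⁴ s⁻¹
Pressure gradient: |∂P/∂n| = 600 Pa / 331000 m = 1.81×10⁻³ Pa/m
Geostrophic balance (pressure-gradient force = Coriolis force):
V_g = (1/(fρ)) |∂P/∂n| = 1.81×10⁻³ / (1.40×10⁻⁴ × 1.16) = 11.1 m/s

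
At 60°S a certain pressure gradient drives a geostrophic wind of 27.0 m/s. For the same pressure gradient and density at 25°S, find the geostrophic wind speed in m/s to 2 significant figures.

With the same pressure gradient and density, V_g ∝ 1/f ∝ 1/sin φ.
V₂ = V₁ · sin φ₁ / sin φ₂ = 27.0 × sin 60° / sin 25°
V₂ = 27.0 × 0.8660/0.4226 = 55 m/s

55 m/s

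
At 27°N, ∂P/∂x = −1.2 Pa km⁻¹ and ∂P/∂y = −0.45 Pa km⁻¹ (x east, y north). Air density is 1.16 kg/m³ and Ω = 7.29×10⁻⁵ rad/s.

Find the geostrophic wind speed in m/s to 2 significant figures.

17 m/s

Coriolis parameter at 27°N:
f = 2Ω sin φ = 2 × 7.29×10⁻⁵ × sin 27° = 6.62×10⁻⁵ s⁻¹
Component geostrophic relations (x east, y north):
u_g = −(1/(fρ)) ∂P/∂y,  v_g = (1/(fρ)) ∂P/∂x
u_g = −(−0.45×10⁻³)/(6.62×10⁻⁵ × 1.16) = 5.86 m/s;  v_g = (−1.2×10⁻³)/(6.62×10⁻⁵ × 1.16) = −15.6 m/s
|V_g| = √(u_g² + v_g²) = 16.7 m/s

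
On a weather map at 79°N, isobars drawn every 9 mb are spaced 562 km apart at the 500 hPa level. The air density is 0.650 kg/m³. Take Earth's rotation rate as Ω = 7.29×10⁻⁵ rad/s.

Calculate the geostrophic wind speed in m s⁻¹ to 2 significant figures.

17 m s⁻¹

Coriolis parameter at 79°N:
f = 2Ω sin φ = 2 × 7.29×10⁻⁵ × sin 79° = 1.43×10⁻⁴ s⁻¹
Pressure gradient: |∂P/∂n| = 900 Pa / 562000 m = 1.60×10⁻³ Pa/m
Geostrophic balance (pressure-gradient force = Coriolis force):
V_g = (1/(fρ)) |∂P/∂n| = 1.60×10⁻³ / (1.43×10⁻⁴ × 0.650) = 17.2 m/s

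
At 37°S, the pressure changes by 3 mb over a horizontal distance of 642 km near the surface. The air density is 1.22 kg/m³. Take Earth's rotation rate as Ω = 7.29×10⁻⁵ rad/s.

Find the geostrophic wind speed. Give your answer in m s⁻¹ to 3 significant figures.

Coriolis parameter at 37°S:
f = 2Ω sin φ = 2 × 7.29×10⁻⁵ × sin 37° = 8.77×10⁻⁵ s⁻¹
Pressure gradient: |∂P/∂n| = 300 Pa / 642000 m = 4.67×10⁻⁴ Pa/m
Geostrophic balance (pressure-gradient force = Coriolis force):
V_g = (1/(fρ)) |∂P/∂n| = 4.67×10⁻⁴ / (8.77×10⁻⁵ × 1.22) = 4.37 m/s

4.37 m s⁻¹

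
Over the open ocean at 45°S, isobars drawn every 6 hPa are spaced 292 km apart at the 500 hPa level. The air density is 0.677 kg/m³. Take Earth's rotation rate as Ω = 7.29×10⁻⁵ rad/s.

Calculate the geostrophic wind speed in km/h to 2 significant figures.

110 km/h

Coriolis parameter at 45°S:
f = 2Ω sin φ = 2 × 7.29×10⁻⁵ × sin 45° = 1.03×10⁻⁴ s⁻¹
Pressure gradient: |∂P/∂n| = 600 Pa / 292000 m = 2.05×10⁻³ Pa/m
Geostrophic balance (pressure-gradient force = Coriolis force):
V_g = (1/(fρ)) |∂P/∂n| = 2.05×10⁻³ / (1.03×10⁻⁴ × 0.677) = 29.4 m/s
Converting: 29.4 m/s × 3.6 = 110 km/h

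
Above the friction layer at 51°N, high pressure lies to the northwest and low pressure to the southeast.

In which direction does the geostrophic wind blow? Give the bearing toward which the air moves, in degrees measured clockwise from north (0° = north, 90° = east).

The pressure-gradient force points toward the southeast (bearing 135°).
Geostrophic balance: in the Northern Hemisphere the Coriolis force deflects motion to the right, so the geostrophic wind blows 90° to the right of the pressure-gradient force (low pressure on the left).
Rotating 135° by 90° clockwise gives 225° — the wind blows toward the southwest.

225°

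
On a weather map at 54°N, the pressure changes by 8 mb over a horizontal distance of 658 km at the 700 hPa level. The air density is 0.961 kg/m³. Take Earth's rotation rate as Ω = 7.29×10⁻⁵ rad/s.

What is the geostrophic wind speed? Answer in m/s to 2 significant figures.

11 m/s

Coriolis parameter at 54°N:
f = 2Ω sin φ = 2 × 7.29×10⁻⁵ × sin 54° = 1.18×10⁻⁴ s⁻¹
Pressure gradient: |∂P/∂n| = 800 Pa / 658000 m = 1.22×10⁻³ Pa/m
Geostrophic balance (pressure-gradient force = Coriolis force):
V_g = (1/(fρ)) |∂P/∂n| = 1.22×10⁻³ / (1.18×10⁻⁴ × 0.961) = 10.7 m/s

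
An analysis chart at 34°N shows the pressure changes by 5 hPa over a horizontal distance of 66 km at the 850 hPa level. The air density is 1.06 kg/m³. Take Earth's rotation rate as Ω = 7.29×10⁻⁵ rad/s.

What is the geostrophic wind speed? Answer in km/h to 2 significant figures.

Coriolis parameter at 34°N:
f = 2Ω sin φ = 2 × 7.29×10⁻⁵ × sin 34° = 8.15×10⁻⁵ s⁻¹
Pressure gradient: |∂P/∂n| = 500 Pa / 66000 m = 7.58×10⁻³ Pa/m
Geostrophic balance (pressure-gradient force = Coriolis force):
V_g = (1/(fρ)) |∂P/∂n| = 7.58×10⁻³ / (8.15×10⁻⁵ × 1.06) = 87.7 m/s
Converting: 87.7 m/s × 3.6 = 320 km/h

320 km/h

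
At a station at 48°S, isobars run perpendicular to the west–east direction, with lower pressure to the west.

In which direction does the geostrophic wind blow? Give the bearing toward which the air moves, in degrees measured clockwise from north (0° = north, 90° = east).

The pressure-gradient force points toward the west (bearing 270°).
Geostrophic balance: in the Southern Hemisphere the Coriolis force deflects motion to the left, so the geostrophic wind blows 90° to the left of the pressure-gradient force (low pressure on the right).
Rotating 270° by 90° counterclockwise gives 180° — the wind blows toward the south.

180°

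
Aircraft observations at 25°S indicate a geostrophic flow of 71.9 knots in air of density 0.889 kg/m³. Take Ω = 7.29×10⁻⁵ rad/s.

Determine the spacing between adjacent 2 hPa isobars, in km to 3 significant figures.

Coriolis parameter at 25°S:
f = 2Ω sin φ = 2 × 7.29×10⁻⁵ × sin 25° = 6.16×10⁻⁵ s⁻¹
Wind speed in SI: 71.9 knots = 37.0 m/s
Geostrophic balance rearranged: |∂P/∂n| = f ρ V_g
|∂P/∂n| = 6.16×10⁻⁵ × 0.889 × 37.0 = 2.03×10⁻³ Pa/m
Isobar spacing: Δn = ΔP/|∂P/∂n| = 200 Pa / 2.03×10⁻³ Pa/m = 98709 m ≈ 98.7 km

98.7 km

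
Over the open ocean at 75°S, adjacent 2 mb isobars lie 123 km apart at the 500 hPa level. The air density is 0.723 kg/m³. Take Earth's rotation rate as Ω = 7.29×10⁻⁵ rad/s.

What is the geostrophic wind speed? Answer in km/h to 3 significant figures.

Coriolis parameter at 75°S:
f = 2Ω sin φ = 2 × 7.29×10⁻⁵ × sin 75° = 1.41×10⁻⁴ s⁻¹
Pressure gradient: |∂P/∂n| = 200 Pa / 123000 m = 1.63×10⁻³ Pa/m
Geostrophic balance (pressure-gradient force = Coriolis force):
V_g = (1/(fρ)) |∂P/∂n| = 1.63×10⁻³ / (1.41×10⁻⁴ × 0.723) = 16.0 m/s
Converting: 16.0 m/s × 3.6 = 57.5 km/h

57.5 km/h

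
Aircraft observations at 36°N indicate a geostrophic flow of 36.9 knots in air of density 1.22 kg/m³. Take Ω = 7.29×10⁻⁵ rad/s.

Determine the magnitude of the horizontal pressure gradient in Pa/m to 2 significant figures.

Coriolis parameter at 36°N:
f = 2Ω sin φ = 2 × 7.29×10⁻⁵ × sin 36° = 8.57×10⁻⁵ s⁻¹
Wind speed in SI: 36.9 knots = 19.0 m/s
Geostrophic balance rearranged: |∂P/∂n| = f ρ V_g
|∂P/∂n| = 8.57×10⁻⁵ × 1.22 × 19.0 = 1.98×10⁻³ Pa/m

2.0×10⁻³ Pa/m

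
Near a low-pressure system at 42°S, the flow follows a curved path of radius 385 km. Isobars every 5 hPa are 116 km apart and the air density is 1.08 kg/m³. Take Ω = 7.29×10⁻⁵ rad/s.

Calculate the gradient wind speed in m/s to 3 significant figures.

24.7 m/s

Coriolis parameter at 42°S:
f = 2Ω sin φ = 2 × 7.29×10⁻⁵ × sin 42° = 9.76×10⁻⁵ s⁻¹
Pressure gradient: |∂P/∂n| = 500 Pa / 116000 m = 4.31×10⁻³ Pa/m
Geostrophic speed: V_g = |∂P/∂n|/(fρ) = 4.31×10⁻³/(9.76×10⁻⁵ × 1.08) = 40.9 m/s
Around a low, centrifugal force acts outward with Coriolis, so pressure-gradient force balances both:
(1/ρ)|∂P/∂n| = fV + V²/R  →  V² + fR·V − fR·V_g = 0
With fR = 9.76×10⁻⁵ × 385×10³ m = 37.6 m/s:
V = [−fR + √((fR)² + 4 fR V_g)]/2 = [−37.6 + √(37.6² + 4×37.6×40.9)]/2 = 24.7 m/s
Subgeostrophic (V < V_g = 40.9 m/s), as expected around a low.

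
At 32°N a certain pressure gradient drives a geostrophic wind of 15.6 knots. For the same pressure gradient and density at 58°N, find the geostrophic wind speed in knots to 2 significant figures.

9.7 knots

With the same pressure gradient and density, V_g ∝ 1/f ∝ 1/sin φ.
V₂ = V₁ · sin φ₁ / sin φ₂ = 15.6 × sin 32° / sin 58°
V₂ = 15.6 × 0.5299/0.8480 = 9.7 knots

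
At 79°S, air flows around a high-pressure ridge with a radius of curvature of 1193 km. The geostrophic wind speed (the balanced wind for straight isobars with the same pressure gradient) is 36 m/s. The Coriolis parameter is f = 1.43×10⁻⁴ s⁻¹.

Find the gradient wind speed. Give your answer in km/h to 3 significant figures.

Around a high, pressure-gradient force acts outward with centrifugal, so Coriolis balances both:
fV = (1/ρ)|∂P/∂n| + V²/R  →  V² − fR·V + fR·V_g = 0
With fR = 1.43×10⁻⁴ × 1193×10³ m = 171 m/s:
V = [fR − √((fR)² − 4 fR V_g)]/2 = [171 − √(171² − 4×171×36)]/2 = 51.6 m/s
Supergeostrophic (V > V_g = 36 m/s), as expected around a high.
Converting: 51.6 m/s × 3.6 = 186 km/h

186 km/h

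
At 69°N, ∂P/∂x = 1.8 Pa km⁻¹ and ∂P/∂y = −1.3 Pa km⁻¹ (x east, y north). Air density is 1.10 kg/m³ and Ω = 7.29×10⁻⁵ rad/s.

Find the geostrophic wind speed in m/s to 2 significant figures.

15 m/s

Coriolis parameter at 69°N:
f = 2Ω sin φ = 2 × 7.29×10⁻⁵ × sin 69° = 1.36×10⁻⁴ s⁻¹
Component geostrophic relations (x east, y north):
u_g = −(1/(fρ)) ∂P/∂y,  v_g = (1/(fρ)) ∂P/∂x
u_g = −(−1.3×10⁻³)/(1.36×10⁻⁴ × 1.10) = 8.68 m/s;  v_g = (1.8×10⁻³)/(1.36×10⁻⁴ × 1.10) = 12.0 m/s
|V_g| = √(u_g² + v_g²) = 14.8 m/s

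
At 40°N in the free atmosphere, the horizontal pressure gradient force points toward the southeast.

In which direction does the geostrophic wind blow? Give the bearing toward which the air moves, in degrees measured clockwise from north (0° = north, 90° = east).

The pressure-gradient force points toward the southeast (bearing 135°).
Geostrophic balance: in the Northern Hemisphere the Coriolis force deflects motion to the right, so the geostrophic wind blows 90° to the right of the pressure-gradient force (low pressure on the left).
Rotating 135° by 90° clockwise gives 225° — the wind blows toward the southwest.

225°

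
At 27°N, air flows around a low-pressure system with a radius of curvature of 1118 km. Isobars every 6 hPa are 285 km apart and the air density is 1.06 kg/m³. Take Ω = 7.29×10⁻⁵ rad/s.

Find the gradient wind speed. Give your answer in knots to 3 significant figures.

44.5 knots

Coriolis parameter at 27°N:
f = 2Ω sin φ = 2 × 7.29×10⁻⁵ × sin 27° = 6.62×10⁻⁵ s⁻¹
Pressure gradient: |∂P/∂n| = 600 Pa / 285000 m = 2.11×10⁻³ Pa/m
Geostrophic speed: V_g = |∂P/∂n|/(fρ) = 2.11×10⁻³/(6.62×10⁻⁵ × 1.06) = 30.0 m/s
Around a low, centrifugal force acts outward with Coriolis, so pressure-gradient force balances both:
(1/ρ)|∂P/∂n| = fV + V²/R  →  V² + fR·V − fR·V_g = 0
With fR = 6.62×10⁻⁵ × 1118×10³ m = 74.0 m/s:
V = [−fR + √((fR)² + 4 fR V_g)]/2 = [−74.0 + √(74.0² + 4×74.0×30)]/2 = 22.9 m/s
Subgeostrophic (V < V_g = 30 m/s), as expected around a low.
Converting: 22.9 m/s × 1.944 = 44.5 knots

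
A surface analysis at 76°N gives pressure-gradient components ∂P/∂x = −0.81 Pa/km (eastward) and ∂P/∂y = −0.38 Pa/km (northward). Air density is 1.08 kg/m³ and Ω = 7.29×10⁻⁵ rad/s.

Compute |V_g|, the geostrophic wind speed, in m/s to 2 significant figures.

5.9 m/s

Coriolis parameter at 76°N:
f = 2Ω sin φ = 2 × 7.29×10⁻⁵ × sin 76° = 1.41×10⁻⁴ s⁻¹
Component geostrophic relations (x east, y north):
u_g = −(1/(fρ)) ∂P/∂y,  v_g = (1/(fρ)) ∂P/∂x
u_g = −(−0.38×10⁻³)/(1.41×10⁻⁴ × 1.08) = 2.49 m/s;  v_g = (−0.81×10⁻³)/(1.41×10⁻⁴ × 1.08) = −5.30 m/s
|V_g| = √(u_g² + v_g²) = 5.86 m/s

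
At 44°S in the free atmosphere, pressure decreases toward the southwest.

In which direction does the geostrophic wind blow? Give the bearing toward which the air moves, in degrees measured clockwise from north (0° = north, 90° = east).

135°

The pressure-gradient force points toward the southwest (bearing 225°).
Geostrophic balance: in the Southern Hemisphere the Coriolis force deflects motion to the left, so the geostrophic wind blows 90° to the left of the pressure-gradient force (low pressure on the right).
Rotating 225° by 90° counterclockwise gives 135° — the wind blows toward the southeast.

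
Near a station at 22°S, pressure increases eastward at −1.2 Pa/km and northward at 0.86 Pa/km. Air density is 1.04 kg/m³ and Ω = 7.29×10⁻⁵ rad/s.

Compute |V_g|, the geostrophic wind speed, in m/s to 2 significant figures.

26 m/s

Coriolis parameter at 22°S:
f = 2Ω sin φ = 2 × 7.29×10⁻⁵ × sin 22° = 5.46×10⁻⁵ s⁻¹
In the Southern Hemisphere f is negative: f = −5.46×10⁻⁵ s⁻¹.
Component geostrophic relations (x east, y north):
u_g = −(1/(fρ)) ∂P/∂y,  v_g = (1/(fρ)) ∂P/∂x
u_g = −(0.86×10⁻³)/(−5.46×10⁻⁵ × 1.04) = 15.1 m/s;  v_g = (−1.2×10⁻³)/(−5.46×10⁻⁵ × 1.04) = 21.1 m/s
|V_g| = √(u_g² + v_g²) = 26.0 m/s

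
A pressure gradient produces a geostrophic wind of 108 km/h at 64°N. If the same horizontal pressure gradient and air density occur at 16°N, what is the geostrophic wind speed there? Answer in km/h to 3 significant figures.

With the same pressure gradient and density, V_g ∝ 1/f ∝ 1/sin φ.
V₂ = V₁ · sin φ₁ / sin φ₂ = 108 × sin 64° / sin 16°
V₂ = 108 × 0.8988/0.2756 = 352 km/h

352 km/h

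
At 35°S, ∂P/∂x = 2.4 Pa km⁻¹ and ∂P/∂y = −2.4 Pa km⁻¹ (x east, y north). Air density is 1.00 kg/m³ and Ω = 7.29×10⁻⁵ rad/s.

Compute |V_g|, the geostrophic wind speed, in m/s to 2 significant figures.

Coriolis parameter at 35°S:
f = 2Ω sin φ = 2 × 7.29×10⁻⁵ × sin 35° = 8.36×10⁻⁵ s⁻¹
In the Southern Hemisphere f is negative: f = −8.36×10⁻⁵ s⁻¹.
Component geostrophic relations (x east, y north):
u_g = −(1/(fρ)) ∂P/∂y,  v_g = (1/(fρ)) ∂P/∂x
u_g = −(−2.4×10⁻³)/(−8.36×10⁻⁵ × 1.00) = −28.7 m/s;  v_g = (2.4×10⁻³)/(−8.36×10⁻⁵ × 1.00) = −28.7 m/s
|V_g| = √(u_g² + v_g²) = 40.6 m/s

41 m/s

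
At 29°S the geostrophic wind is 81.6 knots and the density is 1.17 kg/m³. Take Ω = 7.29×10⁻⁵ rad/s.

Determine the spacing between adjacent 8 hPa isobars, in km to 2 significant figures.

230 km

Coriolis parameter at 29°S:
f = 2Ω sin φ = 2 × 7.29×10⁻⁵ × sin 29° = 7.07×10⁻⁵ s⁻¹
Wind speed in SI: 81.6 knots = 42.0 m/s
Geostrophic balance rearranged: |∂P/∂n| = f ρ V_g
|∂P/∂n| = 7.07×10⁻⁵ × 1.17 × 42.0 = 3.47×10⁻³ Pa/m
Isobar spacing: Δn = ΔP/|∂P/∂n| = 800 Pa / 3.47×10⁻³ Pa/m = 230434 m ≈ 230 km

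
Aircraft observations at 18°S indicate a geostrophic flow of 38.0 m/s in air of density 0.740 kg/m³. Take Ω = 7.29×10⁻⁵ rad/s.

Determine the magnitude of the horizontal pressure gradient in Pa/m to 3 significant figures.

Coriolis parameter at 18°S:
f = 2Ω sin φ = 2 × 7.29×10⁻⁵ × sin 18° = 4.51×10⁻⁵ s⁻¹
Geostrophic balance rearranged: |∂P/∂n| = f ρ V_g
|∂P/∂n| = 4.51×10⁻⁵ × 0.740 × 38.0 = 1.27×10⁻³ Pa/m

1.27×10⁻³ Pa/m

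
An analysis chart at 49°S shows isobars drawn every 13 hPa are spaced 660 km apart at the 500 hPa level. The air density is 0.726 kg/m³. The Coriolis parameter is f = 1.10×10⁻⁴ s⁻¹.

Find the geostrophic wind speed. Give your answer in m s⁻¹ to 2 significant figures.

25 m s⁻¹

Pressure gradient: |∂P/∂n| = 1300 Pa / 660000 m = 1.97×10⁻³ Pa/m
Geostrophic balance (pressure-gradient force = Coriolis force):
V_g = (1/(fρ)) |∂P/∂n| = 1.97×10⁻³ / (1.10×10⁻⁴ × 0.726) = 24.7 m/s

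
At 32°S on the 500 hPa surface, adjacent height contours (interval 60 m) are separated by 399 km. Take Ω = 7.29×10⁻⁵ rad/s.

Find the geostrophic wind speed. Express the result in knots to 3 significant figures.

37.1 knots

Coriolis parameter at 32°S:
f = 2Ω sin φ = 2 × 7.29×10⁻⁵ × sin 32° = 7.73×10⁻⁵ s⁻¹
Height gradient: |∂Z/∂n| = 60 m / 399000 m = 1.50×10⁻⁴
On a pressure surface, geostrophic balance gives V_g = (g/f)|∂Z/∂n|:
V_g = 9.81 × 1.50×10⁻⁴ / 7.73×10⁻⁵ = 19.1 m/s
Converting: 19.1 m/s × 1.944 = 37.1 knots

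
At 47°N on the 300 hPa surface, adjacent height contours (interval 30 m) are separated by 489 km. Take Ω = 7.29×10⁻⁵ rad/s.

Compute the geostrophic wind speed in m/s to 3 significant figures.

5.64 m/s

Coriolis parameter at 47°N:
f = 2Ω sin φ = 2 × 7.29×10⁻⁵ × sin 47° = 1.07×10⁻⁴ s⁻¹
Height gradient: |∂Z/∂n| = 30 m / 489000 m = 6.13×10⁻⁵
On a pressure surface, geostrophic balance gives V_g = (g/f)|∂Z/∂n|:
V_g = 9.81 × 6.13×10⁻⁵ / 1.07×10⁻⁴ = 5.64 m/s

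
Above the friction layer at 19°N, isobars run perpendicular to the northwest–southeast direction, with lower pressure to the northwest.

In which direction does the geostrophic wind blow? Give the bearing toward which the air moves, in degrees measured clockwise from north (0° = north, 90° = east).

045°

The pressure-gradient force points toward the northwest (bearing 315°).
Geostrophic balance: in the Northern Hemisphere the Coriolis force deflects motion to the right, so the geostrophic wind blows 90° to the right of the pressure-gradient force (low pressure on the left).
Rotating 315° by 90° clockwise gives 045° — the wind blows toward the northeast.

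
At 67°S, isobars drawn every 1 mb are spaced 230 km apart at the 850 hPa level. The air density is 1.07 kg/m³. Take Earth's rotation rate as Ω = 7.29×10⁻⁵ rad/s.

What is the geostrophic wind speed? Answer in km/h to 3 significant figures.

Coriolis parameter at 67°S:
f = 2Ω sin φ = 2 × 7.29×10⁻⁵ × sin 67° = 1.34×10⁻⁴ s⁻¹
Pressure gradient: |∂P/∂n| = 100 Pa / 230000 m = 4.35×10⁻⁴ Pa/m
Geostrophic balance (pressure-gradient force = Coriolis force):
V_g = (1/(fρ)) |∂P/∂n| = 4.35×10⁻⁴ / (1.34×10⁻⁴ × 1.07) = 3.03 m/s
Converting: 3.03 m/s × 3.6 = 10.9 km/h

10.9 km/h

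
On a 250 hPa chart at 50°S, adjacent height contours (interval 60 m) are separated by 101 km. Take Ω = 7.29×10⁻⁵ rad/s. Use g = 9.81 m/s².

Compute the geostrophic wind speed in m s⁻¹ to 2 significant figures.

Coriolis parameter at 50°S:
f = 2Ω sin φ = 2 × 7.29×10⁻⁵ × sin 50° = 1.12×10⁻⁴ s⁻¹
Height gradient: |∂Z/∂n| = 60 m / 101000 m = 5.94×10⁻⁴
On a pressure surface, geostrophic balance gives V_g = (g/f)|∂Z/∂n|:
V_g = 9.81 × 5.94×10⁻⁴ / 1.12×10⁻⁴ = 52.2 m/s

52 m s⁻¹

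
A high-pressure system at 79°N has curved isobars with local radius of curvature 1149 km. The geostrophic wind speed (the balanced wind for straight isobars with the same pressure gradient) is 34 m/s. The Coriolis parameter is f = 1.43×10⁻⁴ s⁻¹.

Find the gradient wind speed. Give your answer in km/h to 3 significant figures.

173 km/h

Around a high, pressure-gradient force acts outward with centrifugal, so Coriolis balances both:
fV = (1/ρ)|∂P/∂n| + V²/R  →  V² − fR·V + fR·V_g = 0
With fR = 1.43×10⁻⁴ × 1149×10³ m = 164 m/s:
V = [fR − √((fR)² − 4 fR V_g)]/2 = [164 − √(164² − 4×164×34)]/2 = 48.1 m/s
Supergeostrophic (V > V_g = 34 m/s), as expected around a high.
Converting: 48.1 m/s × 3.6 = 173 km/h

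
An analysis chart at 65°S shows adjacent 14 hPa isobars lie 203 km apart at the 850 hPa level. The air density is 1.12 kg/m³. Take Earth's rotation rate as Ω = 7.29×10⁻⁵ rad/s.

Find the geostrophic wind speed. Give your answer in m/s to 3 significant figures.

Coriolis parameter at 65°S:
f = 2Ω sin φ = 2 × 7.29×10⁻⁵ × sin 65° = 1.32×10⁻⁴ s⁻¹
Pressure gradient: |∂P/∂n| = 1400 Pa / 203000 m = 6.90×10⁻³ Pa/m
Geostrophic balance (pressure-gradient force = Coriolis force):
V_g = (1/(fρ)) |∂P/∂n| = 6.90×10⁻³ / (1.32×10⁻⁴ × 1.12) = 46.6 m/s

46.6 m/s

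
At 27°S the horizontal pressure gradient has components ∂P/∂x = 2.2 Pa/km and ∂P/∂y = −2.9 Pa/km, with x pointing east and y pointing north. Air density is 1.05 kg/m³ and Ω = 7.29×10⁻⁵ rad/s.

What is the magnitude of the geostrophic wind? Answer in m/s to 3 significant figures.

Coriolis parameter at 27°S:
f = 2Ω sin φ = 2 × 7.29×10⁻⁵ × sin 27° = 6.62×10⁻⁵ s⁻¹
In the Southern Hemisphere f is negative: f = −6.62×10⁻⁵ s⁻¹.
Component geostrophic relations (x east, y north):
u_g = −(1/(fρ)) ∂P/∂y,  v_g = (1/(fρ)) ∂P/∂x
u_g = −(−2.9×10⁻³)/(−6.62×10⁻⁵ × 1.05) = −41.7 m/s;  v_g = (2.2×10⁻³)/(−6.62×10⁻⁵ × 1.05) = −31.7 m/s
|V_g| = √(u_g² + v_g²) = 52.4 m/s

52.4 m/s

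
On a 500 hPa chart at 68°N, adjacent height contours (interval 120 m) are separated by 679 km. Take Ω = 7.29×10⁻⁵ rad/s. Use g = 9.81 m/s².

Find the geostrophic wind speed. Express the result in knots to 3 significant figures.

24.9 knots

Coriolis parameter at 68°N:
f = 2Ω sin φ = 2 × 7.29×10⁻⁵ × sin 68° = 1.35×10⁻⁴ s⁻¹
Height gradient: |∂Z/∂n| = 120 m / 679000 m = 1.77×10⁻⁴
On a pressure surface, geostrophic balance gives V_g = (g/f)|∂Z/∂n|:
V_g = 9.81 × 1.77×10⁻⁴ / 1.35×10⁻⁴ = 12.8 m/s
Converting: 12.8 m/s × 1.944 = 24.9 knots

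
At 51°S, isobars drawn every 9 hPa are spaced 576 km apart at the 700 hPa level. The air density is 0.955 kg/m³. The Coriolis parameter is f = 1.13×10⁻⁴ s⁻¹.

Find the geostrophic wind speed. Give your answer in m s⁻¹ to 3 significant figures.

14.5 m s⁻¹

Pressure gradient: |∂P/∂n| = 900 Pa / 576000 m = 1.56×10⁻³ Pa/m
Geostrophic balance (pressure-gradient force = Coriolis force):
V_g = (1/(fρ)) |∂P/∂n| = 1.56×10⁻³ / (1.13×10⁻⁴ × 0.955) = 14.5 m/s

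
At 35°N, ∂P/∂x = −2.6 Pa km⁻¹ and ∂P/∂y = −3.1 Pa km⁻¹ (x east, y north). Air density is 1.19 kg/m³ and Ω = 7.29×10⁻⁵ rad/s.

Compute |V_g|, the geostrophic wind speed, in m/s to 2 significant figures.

41 m/s

Coriolis parameter at 35°N:
f = 2Ω sin φ = 2 × 7.29×10⁻⁵ × sin 35° = 8.36×10⁻⁵ s⁻¹
Component geostrophic relations (x east, y north):
u_g = −(1/(fρ)) ∂P/∂y,  v_g = (1/(fρ)) ∂P/∂x
u_g = −(−3.1×10⁻³)/(8.36×10⁻⁵ × 1.19) = 31.2 m/s;  v_g = (−2.6×10⁻³)/(8.36×10⁻⁵ × 1.19) = −26.1 m/s
|V_g| = √(u_g² + v_g²) = 40.7 m/s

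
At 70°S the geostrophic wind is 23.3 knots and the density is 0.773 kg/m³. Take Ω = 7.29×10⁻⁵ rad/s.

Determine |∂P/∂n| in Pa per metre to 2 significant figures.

Coriolis parameter at 70°S:
f = 2Ω sin φ = 2 × 7.29×10⁻⁵ × sin 70° = 1.37×10⁻⁴ s⁻¹
Wind speed in SI: 23.3 knots = 12.0 m/s
Geostrophic balance rearranged: |∂P/∂n| = f ρ V_g
|∂P/∂n| = 1.37×10⁻⁴ × 0.773 × 12.0 = 1.27×10⁻³ Pa/m

1.3×10⁻³ Pa/m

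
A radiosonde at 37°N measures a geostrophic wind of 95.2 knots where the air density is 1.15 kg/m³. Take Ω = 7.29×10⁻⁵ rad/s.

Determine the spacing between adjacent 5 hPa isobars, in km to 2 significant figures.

Coriolis parameter at 37°N:
f = 2Ω sin φ = 2 × 7.29×10⁻⁵ × sin 37° = 8.77×10⁻⁵ s⁻¹
Wind speed in SI: 95.2 knots = 49.0 m/s
Geostrophic balance rearranged: |∂P/∂n| = f ρ V_g
|∂P/∂n| = 8.77×10⁻⁵ × 1.15 × 49.0 = 4.94×10⁻³ Pa/m
Isobar spacing: Δn = ΔP/|∂P/∂n| = 500 Pa / 4.94×10⁻³ Pa/m = 101176 m ≈ 100 km

100 km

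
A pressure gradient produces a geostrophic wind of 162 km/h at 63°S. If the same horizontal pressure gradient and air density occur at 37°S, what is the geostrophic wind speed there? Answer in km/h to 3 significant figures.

With the same pressure gradient and density, V_g ∝ 1/f ∝ 1/sin φ.
V₂ = V₁ · sin φ₁ / sin φ₂ = 162 × sin 63° / sin 37°
V₂ = 162 × 0.8910/0.6018 = 240 km/h

240 km/h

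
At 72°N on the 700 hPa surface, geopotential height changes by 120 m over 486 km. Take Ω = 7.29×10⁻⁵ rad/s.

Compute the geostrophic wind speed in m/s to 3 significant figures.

Coriolis parameter at 72°N:
f = 2Ω sin φ = 2 × 7.29×10⁻⁵ × sin 72° = 1.39×10⁻⁴ s⁻¹
Height gradient: |∂Z/∂n| = 120 m / 486000 m = 2.47×10⁻⁴
On a pressure surface, geostrophic balance gives V_g = (g/f)|∂Z/∂n|:
V_g = 9.81 × 2.47×10⁻⁴ / 1.39×10⁻⁴ = 17.5 m/s

17.5 m/s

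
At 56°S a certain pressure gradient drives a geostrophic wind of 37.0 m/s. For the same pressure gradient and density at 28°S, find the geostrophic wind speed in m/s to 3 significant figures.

65.3 m/s

With the same pressure gradient and density, V_g ∝ 1/f ∝ 1/sin φ.
V₂ = V₁ · sin φ₁ / sin φ₂ = 37.0 × sin 56° / sin 28°
V₂ = 37.0 × 0.8290/0.4695 = 65.3 m/s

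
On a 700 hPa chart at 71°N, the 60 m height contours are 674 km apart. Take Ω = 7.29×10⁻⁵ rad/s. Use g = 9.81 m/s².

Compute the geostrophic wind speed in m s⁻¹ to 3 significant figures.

Coriolis parameter at 71°N:
f = 2Ω sin φ = 2 × 7.29×10⁻⁵ × sin 71° = 1.38×10⁻⁴ s⁻¹
Height gradient: |∂Z/∂n| = 60 m / 674000 m = 8.90×10⁻⁵
On a pressure surface, geostrophic balance gives V_g = (g/f)|∂Z/∂n|:
V_g = 9.81 × 8.90×10⁻⁵ / 1.38×10⁻⁴ = 6.33 m/s

6.33 m s⁻¹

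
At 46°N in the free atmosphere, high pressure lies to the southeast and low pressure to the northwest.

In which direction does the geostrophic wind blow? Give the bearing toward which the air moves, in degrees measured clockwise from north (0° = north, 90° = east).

The pressure-gradient force points toward the northwest (bearing 315°).
Geostrophic balance: in the Northern Hemisphere the Coriolis force deflects motion to the right, so the geostrophic wind blows 90° to the right of the pressure-gradient force (low pressure on the left).
Rotating 315° by 90° clockwise gives 045° — the wind blows toward the northeast.

045°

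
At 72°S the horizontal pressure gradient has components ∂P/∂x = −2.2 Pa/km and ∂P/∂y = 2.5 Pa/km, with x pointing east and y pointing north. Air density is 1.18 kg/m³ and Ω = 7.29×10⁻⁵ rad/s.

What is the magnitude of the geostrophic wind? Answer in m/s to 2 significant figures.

20 m/s

Coriolis parameter at 72°S:
f = 2Ω sin φ = 2 × 7.29×10⁻⁵ × sin 72° = 1.39×10⁻⁴ s⁻¹
In the Southern Hemisphere f is negative: f = −1.39×10⁻⁴ s⁻¹.
Component geostrophic relations (x east, y north):
u_g = −(1/(fρ)) ∂P/∂y,  v_g = (1/(fρ)) ∂P/∂x
u_g = −(2.5×10⁻³)/(−1.39×10⁻⁴ × 1.18) = 15.3 m/s;  v_g = (−2.2×10⁻³)/(−1.39×10⁻⁴ × 1.18) = 13.4 m/s
|V_g| = √(u_g² + v_g²) = 20.4 m/s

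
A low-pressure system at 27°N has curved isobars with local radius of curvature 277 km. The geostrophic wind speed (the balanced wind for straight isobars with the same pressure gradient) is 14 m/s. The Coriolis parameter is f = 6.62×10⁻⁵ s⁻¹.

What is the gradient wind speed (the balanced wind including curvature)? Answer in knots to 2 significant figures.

18 knots

Around a low, centrifugal force acts outward with Coriolis, so pressure-gradient force balances both:
(1/ρ)|∂P/∂n| = fV + V²/R  →  V² + fR·V − fR·V_g = 0
With fR = 6.62×10⁻⁵ × 277×10³ m = 18.3 m/s:
V = [−fR + √((fR)² + 4 fR V_g)]/2 = [−18.3 + √(18.3² + 4×18.3×14)]/2 = 9.29 m/s
Subgeostrophic (V < V_g = 14 m/s), as expected around a low.
Converting: 9.29 m/s × 1.944 = 18 knots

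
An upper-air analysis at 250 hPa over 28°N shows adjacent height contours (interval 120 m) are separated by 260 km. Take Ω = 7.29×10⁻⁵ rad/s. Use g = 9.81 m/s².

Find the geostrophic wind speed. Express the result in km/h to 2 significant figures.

Coriolis parameter at 28°N:
f = 2Ω sin φ = 2 × 7.29×10⁻⁵ × sin 28° = 6.84×10⁻⁵ s⁻¹
Height gradient: |∂Z/∂n| = 120 m / 260000 m = 4.62×10⁻⁴
On a pressure surface, geostrophic balance gives V_g = (g/f)|∂Z/∂n|:
V_g = 9.81 × 4.62×10⁻⁴ / 6.84×10⁻⁵ = 66.1 m/s
Converting: 66.1 m/s × 3.6 = 240 km/h

240 km/h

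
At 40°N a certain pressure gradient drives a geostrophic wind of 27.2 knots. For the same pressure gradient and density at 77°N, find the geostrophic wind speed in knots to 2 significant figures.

18 knots

With the same pressure gradient and density, V_g ∝ 1/f ∝ 1/sin φ.
V₂ = V₁ · sin φ₁ / sin φ₂ = 27.2 × sin 40° / sin 77°
V₂ = 27.2 × 0.6428/0.9744 = 18 knots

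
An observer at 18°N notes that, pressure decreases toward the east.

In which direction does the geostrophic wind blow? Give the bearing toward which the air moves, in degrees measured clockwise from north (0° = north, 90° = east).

180°

The pressure-gradient force points toward the east (bearing 090°).
Geostrophic balance: in the Northern Hemisphere the Coriolis force deflects motion to the right, so the geostrophic wind blows 90° to the right of the pressure-gradient force (low pressure on the left).
Rotating 090° by 90° clockwise gives 180° — the wind blows toward the south.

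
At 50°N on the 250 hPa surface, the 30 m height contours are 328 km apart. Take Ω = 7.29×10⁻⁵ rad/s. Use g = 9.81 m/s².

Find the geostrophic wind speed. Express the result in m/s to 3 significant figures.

8.03 m/s

Coriolis parameter at 50°N:
f = 2Ω sin φ = 2 × 7.29×10⁻⁵ × sin 50° = 1.12×10⁻⁴ s⁻¹
Height gradient: |∂Z/∂n| = 30 m / 328000 m = 9.15×10⁻⁵
On a pressure surface, geostrophic balance gives V_g = (g/f)|∂Z/∂n|:
V_g = 9.81 × 9.15×10⁻⁵ / 1.12×10⁻⁴ = 8.03 m/s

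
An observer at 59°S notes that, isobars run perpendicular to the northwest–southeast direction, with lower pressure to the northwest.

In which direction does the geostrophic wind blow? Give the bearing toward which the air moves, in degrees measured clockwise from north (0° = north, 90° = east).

225°

The pressure-gradient force points toward the northwest (bearing 315°).
Geostrophic balance: in the Southern Hemisphere the Coriolis force deflects motion to the left, so the geostrophic wind blows 90° to the left of the pressure-gradient force (low pressure on the right).
Rotating 315° by 90° counterclockwise gives 225° — the wind blows toward the southwest.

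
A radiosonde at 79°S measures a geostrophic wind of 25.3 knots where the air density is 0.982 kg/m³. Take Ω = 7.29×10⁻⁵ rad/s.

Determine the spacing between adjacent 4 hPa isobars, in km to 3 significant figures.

Coriolis parameter at 79°S:
f = 2Ω sin φ = 2 × 7.29×10⁻⁵ × sin 79° = 1.43×10⁻⁴ s⁻¹
Wind speed in SI: 25.3 knots = 13.0 m/s
Geostrophic balance rearranged: |∂P/∂n| = f ρ V_g
|∂P/∂n| = 1.43×10⁻⁴ × 0.982 × 13.0 = 1.83×10⁻³ Pa/m
Isobar spacing: Δn = ΔP/|∂P/∂n| = 400 Pa / 1.83×10⁻³ Pa/m = 218668 m ≈ 219 km

219 km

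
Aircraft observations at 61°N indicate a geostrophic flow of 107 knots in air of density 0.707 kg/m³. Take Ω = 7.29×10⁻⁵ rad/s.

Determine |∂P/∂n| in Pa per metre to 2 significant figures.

5.0×10⁻³ Pa/m

Coriolis parameter at 61°N:
f = 2Ω sin φ = 2 × 7.29×10⁻⁵ × sin 61° = 1.28×10⁻⁴ s⁻¹
Wind speed in SI: 107 knots = 55.0 m/s
Geostrophic balance rearranged: |∂P/∂n| = f ρ V_g
|∂P/∂n| = 1.28×10⁻⁴ × 0.707 × 55.0 = 4.96×10⁻³ Pa/m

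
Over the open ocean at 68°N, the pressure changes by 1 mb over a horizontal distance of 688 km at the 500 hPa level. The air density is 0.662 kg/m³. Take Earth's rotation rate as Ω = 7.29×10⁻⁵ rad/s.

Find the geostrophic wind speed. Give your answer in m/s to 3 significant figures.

Coriolis parameter at 68°N:
f = 2Ω sin φ = 2 × 7.29×10⁻⁵ × sin 68° = 1.35×10⁻⁴ s⁻¹
Pressure gradient: |∂P/∂n| = 100 Pa / 688000 m = 1.45×10⁻⁴ Pa/m
Geostrophic balance (pressure-gradient force = Coriolis force):
V_g = (1/(fρ)) |∂P/∂n| = 1.45×10⁻⁴ / (1.35×10⁻⁴ × 0.662) = 1.62 m/s

1.62 m/s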